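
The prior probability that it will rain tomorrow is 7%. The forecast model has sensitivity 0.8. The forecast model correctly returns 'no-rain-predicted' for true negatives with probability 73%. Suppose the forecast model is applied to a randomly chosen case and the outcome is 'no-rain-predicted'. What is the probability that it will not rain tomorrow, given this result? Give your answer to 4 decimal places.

Let H be the event that it will rain tomorrow. P(H) = 0.07, so P(¬H) = 0.93. With E the 'no-rain-predicted' result, P(E|H) = 0.2 and P(E|¬H) = 0.73.
P(E) = 0.2·0.07 + 0.73·0.93 = 0.014000 + 0.67890 = 0.69290.
By Bayes' theorem, P(H|E) = 0.014000 / 0.69290 = 0.0202. Hence P(¬H|E) = 1 − 0.0202 = 0.9798.

P(¬H | E) ≈ 0.9798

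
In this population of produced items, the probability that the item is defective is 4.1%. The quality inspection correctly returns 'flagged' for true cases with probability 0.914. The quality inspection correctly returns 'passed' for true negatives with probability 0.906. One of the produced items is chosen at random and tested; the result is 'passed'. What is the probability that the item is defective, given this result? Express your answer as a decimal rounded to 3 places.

Write H for 'the item is defective'. Prior odds H:¬H = 0.041/0.959 = 0.042753. For the 'passed' outcome, the likelihood ratio is 0.086/0.906 = 0.094923.
Posterior odds = 0.042753 × 0.094923 = 0.0040582, so P(H|E) = 0.0040582/(1+0.0040582) = 0.004.

P(H | E) ≈ 0.004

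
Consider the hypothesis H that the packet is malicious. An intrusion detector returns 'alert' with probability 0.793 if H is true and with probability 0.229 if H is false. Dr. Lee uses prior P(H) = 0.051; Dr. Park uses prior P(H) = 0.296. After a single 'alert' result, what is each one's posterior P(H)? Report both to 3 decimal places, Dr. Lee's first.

Dr. Lee: 0.157; Dr. Park: 0.593

P('+'|H) = 0.793, P('+'|¬H) = 0.229.
Dr. Lee: numerator 0.793·0.051 = 0.040443; evidence = 0.040443+0.229·0.949 = 0.25776; posterior = 0.157.
Dr. Park: numerator 0.793·0.296 = 0.23473; evidence = 0.23473+0.229·0.704 = 0.39594; posterior = 0.593.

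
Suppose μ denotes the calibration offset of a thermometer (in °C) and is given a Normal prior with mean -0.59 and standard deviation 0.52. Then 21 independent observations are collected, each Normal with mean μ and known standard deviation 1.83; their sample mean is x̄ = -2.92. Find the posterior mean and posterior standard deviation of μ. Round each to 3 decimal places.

Prior precision 1/τ₀² = 1/0.52² = 3.69822; data precision n/σ² = 21/1.83² = 6.27072.
Posterior precision = 3.69822 + 6.27072 = 9.96894, giving posterior SD = 1/√9.96894 = 0.317.
Posterior mean = (3.69822·-0.59 + 6.27072·-2.92) / 9.96894 = -2.056.

Posterior mean ≈ -2.056; posterior SD ≈ 0.317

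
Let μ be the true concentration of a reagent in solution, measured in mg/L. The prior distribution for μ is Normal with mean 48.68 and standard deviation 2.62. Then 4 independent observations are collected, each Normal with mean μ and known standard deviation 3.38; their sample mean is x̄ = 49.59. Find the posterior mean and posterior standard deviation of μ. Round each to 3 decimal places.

With known σ, the Normal prior is conjugate. Weight on the data is w = (n/σ²)/(n/σ² + 1/τ₀²) = 0.350128/(0.350128+0.145679) = 0.70618.
Posterior mean = w·x̄ + (1−w)·μ₀ = 0.70618·49.59 + 0.29382·48.68 = 49.323. Posterior variance = 1/(0.350128+0.145679) = 2.01691, so SD = 1.420.

Posterior mean ≈ 49.323; posterior SD ≈ 1.420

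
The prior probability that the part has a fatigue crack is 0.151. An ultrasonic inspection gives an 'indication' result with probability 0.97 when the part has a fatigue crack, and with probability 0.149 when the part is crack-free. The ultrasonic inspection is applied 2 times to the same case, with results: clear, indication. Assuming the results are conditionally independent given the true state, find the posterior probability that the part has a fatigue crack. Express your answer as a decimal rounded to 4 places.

Let H be the event that the part has a fatigue crack; start with P(H) = 0.151. P('indication'|H) = 0.97, P('indication'|¬H) = 0.149.
Update on result 1 ('clear'): P(H) ← 0.03·0.1510 / (0.03·0.1510 + 0.851·0.8490) = 0.0045300/0.72703 = 0.0062.
Update on result 2 ('indication'): P(H) ← 0.97·0.0062 / (0.97·0.0062 + 0.149·0.9938) = 0.0060439/0.15412 = 0.0392.

Posterior P(H) ≈ 0.0392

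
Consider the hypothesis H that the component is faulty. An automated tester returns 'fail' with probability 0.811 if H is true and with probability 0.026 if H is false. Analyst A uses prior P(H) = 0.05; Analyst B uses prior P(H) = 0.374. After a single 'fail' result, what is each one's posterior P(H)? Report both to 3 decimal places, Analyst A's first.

The likelihood ratio for a 'fail' result is 0.811/0.026 = 31.192.
Analyst A: prior odds 0.05/0.95 = 0.052632; posterior odds 1.6417; posterior probability 0.621.
Analyst B: prior odds 0.374/0.626 = 0.59744; posterior odds 18.636; posterior probability 0.949.

Analyst A: 0.621; Analyst B: 0.949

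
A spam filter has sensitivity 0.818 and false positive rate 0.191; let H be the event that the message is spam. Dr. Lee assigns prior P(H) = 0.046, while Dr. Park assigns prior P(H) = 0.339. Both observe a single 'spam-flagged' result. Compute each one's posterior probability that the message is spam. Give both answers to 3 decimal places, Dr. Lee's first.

P('+'|H) = 0.818, P('+'|¬H) = 0.191.
Dr. Lee: numerator 0.818·0.046 = 0.037628; evidence = 0.037628+0.191·0.954 = 0.21984; posterior = 0.171.
Dr. Park: numerator 0.818·0.339 = 0.27730; evidence = 0.27730+0.191·0.661 = 0.40355; posterior = 0.687.

Dr. Lee: 0.171; Dr. Park: 0.687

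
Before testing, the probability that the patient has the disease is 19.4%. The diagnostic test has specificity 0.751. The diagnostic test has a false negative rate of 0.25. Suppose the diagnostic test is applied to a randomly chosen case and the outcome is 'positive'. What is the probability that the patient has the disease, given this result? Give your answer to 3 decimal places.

Let H be the event that the patient has the disease. P(H) = 0.194, so P(¬H) = 0.806. With E the 'positive' result, P(E|H) = 0.75 and P(E|¬H) = 0.249.
P(E) = 0.75·0.194 + 0.249·0.806 = 0.14550 + 0.20069 = 0.34619.
By Bayes' theorem, P(H|E) = 0.14550 / 0.34619 = 0.420.

P(H | E) ≈ 0.420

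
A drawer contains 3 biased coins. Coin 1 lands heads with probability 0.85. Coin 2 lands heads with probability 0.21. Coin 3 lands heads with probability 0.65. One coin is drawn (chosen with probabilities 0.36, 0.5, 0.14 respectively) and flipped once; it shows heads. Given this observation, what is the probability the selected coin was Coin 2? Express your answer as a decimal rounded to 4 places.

Posterior probability ≈ 0.2092

P(heads|C1) = 0.85; P(heads|C2) = 0.21; P(heads|C3) = 0.65.
Prior × likelihood for each source: 0.36·0.85=0.3060, 0.5·0.21=0.1050, 0.14·0.65=0.09100. Summing gives P(heads) = 0.50200.
P(Coin 2 | heads) = 0.1050 / 0.50200 = 0.2092.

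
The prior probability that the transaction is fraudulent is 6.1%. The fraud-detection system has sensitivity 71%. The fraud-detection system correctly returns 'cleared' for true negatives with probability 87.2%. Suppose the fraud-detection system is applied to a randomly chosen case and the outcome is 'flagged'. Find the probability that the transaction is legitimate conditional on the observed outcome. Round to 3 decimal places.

P(¬H | E) ≈ 0.735

Write H for 'the transaction is fraudulent'. Prior odds H:¬H = 0.061/0.939 = 0.064963. For the 'flagged' outcome, the likelihood ratio is 0.71/0.128 = 5.5469.
Posterior odds = 0.064963 × 5.5469 = 0.36034, so P(H|E) = 0.36034/(1+0.36034) = 0.265. Then P(¬H|E) = 1 − 0.265 = 0.735.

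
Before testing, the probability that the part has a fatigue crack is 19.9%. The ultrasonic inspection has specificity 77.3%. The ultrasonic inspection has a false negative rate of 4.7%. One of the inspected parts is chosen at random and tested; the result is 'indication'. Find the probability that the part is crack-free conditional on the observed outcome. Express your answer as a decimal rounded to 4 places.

P(¬H | E) ≈ 0.4895

Let H be the event that the part has a fatigue crack. P(H) = 0.199, so P(¬H) = 0.801. With E the 'indication' result, P(E|H) = 0.953 and P(E|¬H) = 0.227.
P(E) = 0.953·0.199 + 0.227·0.801 = 0.18965 + 0.18183 = 0.37147.
By Bayes' theorem, P(H|E) = 0.18965 / 0.37147 = 0.5105. Hence P(¬H|E) = 1 − 0.5105 = 0.4895.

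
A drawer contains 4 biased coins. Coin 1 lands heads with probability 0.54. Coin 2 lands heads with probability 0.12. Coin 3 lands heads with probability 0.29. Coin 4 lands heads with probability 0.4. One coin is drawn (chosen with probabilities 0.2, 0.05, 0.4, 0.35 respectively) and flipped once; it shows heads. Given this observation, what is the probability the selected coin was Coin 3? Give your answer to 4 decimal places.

Posterior probability ≈ 0.3135

Tabulate prior·likelihood by source: [1] prior 0.2, lik 0.54, product 0.1080; [2] prior 0.05, lik 0.12, product 0.006000; [3] prior 0.4, lik 0.29, product 0.1160; [4] prior 0.35, lik 0.4, product 0.1400.
Normalizing constant = 0.37000; the posterior for Coin 3 is its product over the sum, 0.1160/0.37000 = 0.3135.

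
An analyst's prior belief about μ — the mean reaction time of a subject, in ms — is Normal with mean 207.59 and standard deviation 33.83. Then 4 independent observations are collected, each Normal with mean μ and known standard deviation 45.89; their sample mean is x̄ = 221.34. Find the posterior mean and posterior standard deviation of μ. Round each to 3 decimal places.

With known σ, the Normal prior is conjugate. Weight on the data is w = (n/σ²)/(n/σ² + 1/τ₀²) = 0.00189943/(0.00189943+0.00087377) = 0.68492.
Posterior mean = w·x̄ + (1−w)·μ₀ = 0.68492·221.34 + 0.31508·207.59 = 217.008. Posterior variance = 1/(0.00189943+0.00087377) = 360.594, so SD = 18.989.

Posterior mean ≈ 217.008; posterior SD ≈ 18.989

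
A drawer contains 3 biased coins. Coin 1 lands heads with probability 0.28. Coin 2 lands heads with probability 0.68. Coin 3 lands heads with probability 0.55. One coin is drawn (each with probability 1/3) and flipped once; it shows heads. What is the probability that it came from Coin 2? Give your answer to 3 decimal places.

Posterior probability ≈ 0.450

Tabulate prior·likelihood by source: [1] prior 0.333333, lik 0.28, product 0.09333; [2] prior 0.333333, lik 0.68, product 0.2267; [3] prior 0.333333, lik 0.55, product 0.1833.
Normalizing constant = 0.50333; the posterior for Coin 2 is its product over the sum, 0.2267/0.50333 = 0.450.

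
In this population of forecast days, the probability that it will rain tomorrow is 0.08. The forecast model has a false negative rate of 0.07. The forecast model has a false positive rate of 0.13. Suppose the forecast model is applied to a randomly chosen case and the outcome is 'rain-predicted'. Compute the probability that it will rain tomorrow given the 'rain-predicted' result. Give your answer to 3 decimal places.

Write H for 'it will rain tomorrow'. Prior odds H:¬H = 0.08/0.92 = 0.086957. For the 'rain-predicted' outcome, the likelihood ratio is 0.93/0.13 = 7.1538.
Posterior odds = 0.086957 × 7.1538 = 0.62207, so P(H|E) = 0.62207/(1+0.62207) = 0.384.

P(H | E) ≈ 0.384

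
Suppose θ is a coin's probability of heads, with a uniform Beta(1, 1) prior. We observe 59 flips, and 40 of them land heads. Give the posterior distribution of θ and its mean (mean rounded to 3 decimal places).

Posterior: Beta(41, 20); mean ≈ 0.672

The binomial likelihood is conjugate to the Beta prior: with 40 successes and 19 failures, the posterior is Beta(1+40, 1+19) = Beta(41, 20).
E[θ | data] = 41/(41+20) = 0.672.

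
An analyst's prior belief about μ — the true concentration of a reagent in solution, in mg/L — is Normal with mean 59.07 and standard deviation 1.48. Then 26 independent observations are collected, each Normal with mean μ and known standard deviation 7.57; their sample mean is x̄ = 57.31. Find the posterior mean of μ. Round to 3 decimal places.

With known σ, the Normal prior is conjugate. Weight on the data is w = (n/σ²)/(n/σ² + 1/τ₀²) = 0.453713/(0.453713+0.456538) = 0.49845.
Posterior mean = w·x̄ + (1−w)·μ₀ = 0.49845·57.31 + 0.50155·59.07 = 58.193.

Posterior mean ≈ 58.193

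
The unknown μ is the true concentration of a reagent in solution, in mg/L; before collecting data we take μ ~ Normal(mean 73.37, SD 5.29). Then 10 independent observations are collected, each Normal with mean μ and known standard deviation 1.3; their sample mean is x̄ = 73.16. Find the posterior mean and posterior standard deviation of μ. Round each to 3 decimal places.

Posterior mean ≈ 73.161; posterior SD ≈ 0.410

With known σ, the Normal prior is conjugate. Weight on the data is w = (n/σ²)/(n/σ² + 1/τ₀²) = 5.91716/(5.91716+0.0357346) = 0.99400.
Posterior mean = w·x̄ + (1−w)·μ₀ = 0.99400·73.16 + 0.0060029·73.37 = 73.161. Posterior variance = 1/(5.91716+0.0357346) = 0.167986, so SD = 0.410.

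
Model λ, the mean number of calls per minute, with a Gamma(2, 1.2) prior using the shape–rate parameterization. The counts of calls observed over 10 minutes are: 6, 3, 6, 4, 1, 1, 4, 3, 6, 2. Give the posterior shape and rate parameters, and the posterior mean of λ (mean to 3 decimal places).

Total count ∑xᵢ = 36 over n = 10 minutes.
Gamma is conjugate to the Poisson likelihood: posterior is Gamma(shape = 2+36 = 38, rate = 1.2+10 = 11.2).
Posterior mean = shape/rate = 38/11.2 = 3.393.

Posterior: Gamma(shape=38, rate=11.2); mean ≈ 3.393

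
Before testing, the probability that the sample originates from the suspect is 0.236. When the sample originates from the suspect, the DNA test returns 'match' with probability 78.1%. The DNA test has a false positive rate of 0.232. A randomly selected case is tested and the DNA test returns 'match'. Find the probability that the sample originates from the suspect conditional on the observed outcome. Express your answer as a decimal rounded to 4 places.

P(H | E) ≈ 0.5098

Write H for 'the sample originates from the suspect'. Prior odds H:¬H = 0.236/0.764 = 0.30890. For the 'match' outcome, the likelihood ratio is 0.781/0.232 = 3.3664.
Posterior odds = 0.30890 × 3.3664 = 1.0399, so P(H|E) = 1.0399/(1+1.0399) = 0.5098.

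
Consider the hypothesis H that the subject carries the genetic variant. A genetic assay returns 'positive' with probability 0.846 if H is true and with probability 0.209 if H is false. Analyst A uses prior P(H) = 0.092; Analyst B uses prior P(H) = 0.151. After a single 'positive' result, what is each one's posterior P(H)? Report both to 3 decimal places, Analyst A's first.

Analyst A: 0.291; Analyst B: 0.419

P('+'|H) = 0.846, P('+'|¬H) = 0.209.
Analyst A: numerator 0.846·0.092 = 0.077832; evidence = 0.077832+0.209·0.908 = 0.26760; posterior = 0.291.
Analyst B: numerator 0.846·0.151 = 0.12775; evidence = 0.12775+0.209·0.849 = 0.30519; posterior = 0.419.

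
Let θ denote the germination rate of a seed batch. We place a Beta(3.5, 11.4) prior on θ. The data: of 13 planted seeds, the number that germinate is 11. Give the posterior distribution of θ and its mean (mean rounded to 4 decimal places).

Posterior: Beta(14.5, 13.4); mean ≈ 0.5197

The binomial likelihood is conjugate to the Beta prior: with 11 successes and 2 failures, the posterior is Beta(3.5+11, 11.4+2) = Beta(14.5, 13.4).
E[θ | data] = 14.5/(14.5+13.4) = 0.5197.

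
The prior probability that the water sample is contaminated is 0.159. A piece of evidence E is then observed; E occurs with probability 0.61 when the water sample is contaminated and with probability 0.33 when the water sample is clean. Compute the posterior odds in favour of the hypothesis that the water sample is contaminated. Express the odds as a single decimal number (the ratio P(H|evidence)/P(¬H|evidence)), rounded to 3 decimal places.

Posterior odds ≈ 0.349

Prior odds = 0.159/(1−0.159) = 0.18906. In log-odds, ln(0.18906) = -1.6657.
Add log likelihood ratio: ln(1.8485) = 0.61437.
Posterior log-odds = -1.0513, so posterior odds = exp(-1.0513) = 0.34948.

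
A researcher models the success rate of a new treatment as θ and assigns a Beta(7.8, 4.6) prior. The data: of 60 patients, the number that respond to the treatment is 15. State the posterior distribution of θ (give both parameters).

The binomial likelihood is conjugate to the Beta prior: with 15 successes and 45 failures, the posterior is Beta(7.8+15, 4.6+45) = Beta(22.8, 49.6).

Posterior: Beta(22.8, 49.6)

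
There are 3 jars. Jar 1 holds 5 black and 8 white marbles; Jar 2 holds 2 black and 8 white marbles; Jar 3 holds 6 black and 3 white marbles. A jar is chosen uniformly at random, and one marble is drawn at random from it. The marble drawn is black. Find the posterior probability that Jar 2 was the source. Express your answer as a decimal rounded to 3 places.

P(black|Jar 1) = 0.3846; P(black|Jar 2) = 0.2; P(black|Jar 3) = 0.6667.
Prior × likelihood for each source: 0.333333·0.3846=0.1282, 0.333333·0.2=0.06667, 0.333333·0.6667=0.2222. Summing gives P(black) = 0.41709.
P(Jar 2 | black) = 0.06667 / 0.41709 = 0.160.

Posterior probability ≈ 0.160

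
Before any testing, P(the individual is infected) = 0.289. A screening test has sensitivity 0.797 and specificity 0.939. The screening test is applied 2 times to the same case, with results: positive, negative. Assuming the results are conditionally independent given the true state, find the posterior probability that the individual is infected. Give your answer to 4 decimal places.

With H the event that the individual is infected, the joint likelihood of the observed sequence is P(data|H) = 0.797·0.203 = 0.16179 and P(data|¬H) = 0.061·0.939 = 0.057279.
Bayes: P(H|data) = 0.289·0.16179 / (0.289·0.16179 + 0.711·0.057279) = 0.046758/0.087483 = 0.5345.

Posterior P(H) ≈ 0.5345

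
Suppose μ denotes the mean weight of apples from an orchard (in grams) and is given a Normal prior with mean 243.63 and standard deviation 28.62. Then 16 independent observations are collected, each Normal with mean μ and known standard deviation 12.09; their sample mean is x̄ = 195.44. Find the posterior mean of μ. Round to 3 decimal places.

Posterior mean ≈ 195.972

With known σ, the Normal prior is conjugate. Weight on the data is w = (n/σ²)/(n/σ² + 1/τ₀²) = 0.109463/(0.109463+0.00122085) = 0.98897.
Posterior mean = w·x̄ + (1−w)·μ₀ = 0.98897·195.44 + 0.011030·243.63 = 195.972.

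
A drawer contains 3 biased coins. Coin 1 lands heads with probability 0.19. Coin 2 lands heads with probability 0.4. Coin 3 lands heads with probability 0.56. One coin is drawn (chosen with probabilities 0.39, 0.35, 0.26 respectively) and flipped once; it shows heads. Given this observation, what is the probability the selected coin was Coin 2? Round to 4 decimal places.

Tabulate prior·likelihood by source: [1] prior 0.39, lik 0.19, product 0.07410; [2] prior 0.35, lik 0.4, product 0.1400; [3] prior 0.26, lik 0.56, product 0.1456.
Normalizing constant = 0.35970; the posterior for Coin 2 is its product over the sum, 0.1400/0.35970 = 0.3892.

Posterior probability ≈ 0.3892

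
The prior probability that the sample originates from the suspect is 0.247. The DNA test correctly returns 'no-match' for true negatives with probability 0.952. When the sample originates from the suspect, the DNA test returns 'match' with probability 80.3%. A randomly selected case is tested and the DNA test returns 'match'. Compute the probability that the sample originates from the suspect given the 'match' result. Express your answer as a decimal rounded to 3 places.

Let H be the event that the sample originates from the suspect. P(H) = 0.247, so P(¬H) = 0.753. With E the 'match' result, P(E|H) = 0.803 and P(E|¬H) = 0.048.
P(E) = 0.803·0.247 + 0.048·0.753 = 0.19834 + 0.036144 = 0.23449.
By Bayes' theorem, P(H|E) = 0.19834 / 0.23449 = 0.846.

P(H | E) ≈ 0.846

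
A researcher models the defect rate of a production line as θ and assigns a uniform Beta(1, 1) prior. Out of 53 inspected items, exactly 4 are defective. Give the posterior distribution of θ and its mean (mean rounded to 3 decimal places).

The binomial likelihood is conjugate to the Beta prior: with 4 successes and 49 failures, the posterior is Beta(1+4, 1+49) = Beta(5, 50).
E[θ | data] = 5/(5+50) = 0.091.

Posterior: Beta(5, 50); mean ≈ 0.091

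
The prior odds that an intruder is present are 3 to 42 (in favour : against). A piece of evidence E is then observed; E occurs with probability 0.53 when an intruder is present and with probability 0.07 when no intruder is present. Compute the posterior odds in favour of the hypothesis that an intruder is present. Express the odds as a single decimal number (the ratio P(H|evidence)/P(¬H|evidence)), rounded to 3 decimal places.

Posterior odds ≈ 0.541

Prior odds = 3/42 = 0.071429. In log-odds, ln(0.071429) = -2.6391.
Add log likelihood ratio: ln(7.5714) = 2.0244.
Posterior log-odds = -0.61468, so posterior odds = exp(-0.61468) = 0.54082.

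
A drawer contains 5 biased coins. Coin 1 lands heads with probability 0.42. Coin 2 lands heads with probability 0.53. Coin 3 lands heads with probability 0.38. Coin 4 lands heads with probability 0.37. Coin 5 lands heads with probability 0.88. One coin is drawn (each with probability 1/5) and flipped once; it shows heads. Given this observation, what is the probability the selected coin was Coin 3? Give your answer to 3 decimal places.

Tabulate prior·likelihood by source: [1] prior 0.2, lik 0.42, product 0.08400; [2] prior 0.2, lik 0.53, product 0.1060; [3] prior 0.2, lik 0.38, product 0.07600; [4] prior 0.2, lik 0.37, product 0.07400; [5] prior 0.2, lik 0.88, product 0.1760.
Normalizing constant = 0.51600; the posterior for Coin 3 is its product over the sum, 0.07600/0.51600 = 0.147.

Posterior probability ≈ 0.147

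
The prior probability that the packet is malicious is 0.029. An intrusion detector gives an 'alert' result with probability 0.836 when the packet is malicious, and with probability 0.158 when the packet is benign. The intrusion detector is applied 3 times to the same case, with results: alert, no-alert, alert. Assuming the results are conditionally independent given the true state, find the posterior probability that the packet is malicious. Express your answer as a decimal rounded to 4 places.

Posterior P(H) ≈ 0.1400

With H the event that the packet is malicious, the joint likelihood of the observed sequence is P(data|H) = 0.836·0.164·0.836 = 0.11462 and P(data|¬H) = 0.158·0.842·0.158 = 0.021020.
Bayes: P(H|data) = 0.029·0.11462 / (0.029·0.11462 + 0.971·0.021020) = 0.0033239/0.023734 = 0.1400.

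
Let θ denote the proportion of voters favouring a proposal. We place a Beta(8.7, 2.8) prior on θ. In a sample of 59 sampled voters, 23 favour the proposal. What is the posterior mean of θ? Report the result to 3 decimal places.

Posterior mean ≈ 0.450

The binomial likelihood is conjugate to the Beta prior: with 23 successes and 36 failures, the posterior is Beta(8.7+23, 2.8+36) = Beta(31.7, 38.8).
E[θ | data] = 31.7/(31.7+38.8) = 0.450.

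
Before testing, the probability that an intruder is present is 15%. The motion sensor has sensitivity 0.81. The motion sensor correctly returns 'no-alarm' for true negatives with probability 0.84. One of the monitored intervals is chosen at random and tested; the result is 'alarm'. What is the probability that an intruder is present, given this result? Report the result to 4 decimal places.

P(H | E) ≈ 0.4718

Let H be the event that an intruder is present. P(H) = 0.15, so P(¬H) = 0.85. With E the 'alarm' result, P(E|H) = 0.81 and P(E|¬H) = 0.16.
P(E) = 0.81·0.15 + 0.16·0.85 = 0.12150 + 0.13600 = 0.25750.
By Bayes' theorem, P(H|E) = 0.12150 / 0.25750 = 0.4718.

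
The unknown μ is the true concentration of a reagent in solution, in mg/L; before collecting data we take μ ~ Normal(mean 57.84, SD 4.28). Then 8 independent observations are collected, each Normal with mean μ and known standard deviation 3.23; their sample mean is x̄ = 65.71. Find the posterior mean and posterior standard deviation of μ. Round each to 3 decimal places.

Prior precision 1/τ₀² = 1/4.28² = 0.0545899; data precision n/σ² = 8/3.23² = 0.766805.
Posterior precision = 0.0545899 + 0.766805 = 0.821395, giving posterior SD = 1/√0.821395 = 1.103.
Posterior mean = (0.0545899·57.84 + 0.766805·65.71) / 0.821395 = 65.187.

Posterior mean ≈ 65.187; posterior SD ≈ 1.103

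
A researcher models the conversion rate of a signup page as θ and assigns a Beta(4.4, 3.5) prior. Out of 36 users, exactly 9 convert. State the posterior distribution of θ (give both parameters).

Observing 9 successes and 27 failures updates Beta(4.4, 3.5) by adding the success and failure counts to the two shape parameters: α = 4.4+9 = 13.4, β = 3.5+27 = 30.5.

Posterior: Beta(13.4, 30.5)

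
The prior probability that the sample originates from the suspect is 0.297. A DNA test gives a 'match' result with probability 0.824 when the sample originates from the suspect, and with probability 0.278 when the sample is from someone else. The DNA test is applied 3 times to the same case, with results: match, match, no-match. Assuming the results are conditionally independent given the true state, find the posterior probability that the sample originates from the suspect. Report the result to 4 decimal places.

Posterior P(H) ≈ 0.4750

Let H be the event that the sample originates from the suspect; start with P(H) = 0.297. P('match'|H) = 0.824, P('match'|¬H) = 0.278.
Update on result 1 ('match'): P(H) ← 0.824·0.2970 / (0.824·0.2970 + 0.278·0.7030) = 0.24473/0.44016 = 0.5560.
Update on result 2 ('match'): P(H) ← 0.824·0.5560 / (0.824·0.5560 + 0.278·0.4440) = 0.45814/0.58157 = 0.7878.
Update on result 3 ('no-match'): P(H) ← 0.176·0.7878 / (0.176·0.7878 + 0.722·0.2122) = 0.13865/0.29188 = 0.4750.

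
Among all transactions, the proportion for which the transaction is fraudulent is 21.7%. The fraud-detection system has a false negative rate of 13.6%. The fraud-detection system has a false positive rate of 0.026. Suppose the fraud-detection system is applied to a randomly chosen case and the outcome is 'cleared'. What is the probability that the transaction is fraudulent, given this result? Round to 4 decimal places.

P(H | E) ≈ 0.0373

Let H be the event that the transaction is fraudulent. P(H) = 0.217, so P(¬H) = 0.783. With E the 'cleared' result, P(E|H) = 0.136 and P(E|¬H) = 0.974.
P(E) = 0.136·0.217 + 0.974·0.783 = 0.029512 + 0.76264 = 0.79215.
By Bayes' theorem, P(H|E) = 0.029512 / 0.79215 = 0.0373.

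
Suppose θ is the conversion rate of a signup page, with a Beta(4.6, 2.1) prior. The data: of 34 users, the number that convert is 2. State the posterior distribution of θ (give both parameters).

The binomial likelihood is conjugate to the Beta prior: with 2 successes and 32 failures, the posterior is Beta(4.6+2, 2.1+32) = Beta(6.6, 34.1).

Posterior: Beta(6.6, 34.1)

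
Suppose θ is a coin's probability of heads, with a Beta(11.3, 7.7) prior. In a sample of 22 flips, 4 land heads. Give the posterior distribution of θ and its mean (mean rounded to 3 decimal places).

Observing 4 successes and 18 failures updates Beta(11.3, 7.7) by adding the success and failure counts to the two shape parameters: α = 11.3+4 = 15.3, β = 7.7+18 = 25.7.
Posterior mean = α/(α+β) = 15.3/41 = 0.373.

Posterior: Beta(15.3, 25.7); mean ≈ 0.373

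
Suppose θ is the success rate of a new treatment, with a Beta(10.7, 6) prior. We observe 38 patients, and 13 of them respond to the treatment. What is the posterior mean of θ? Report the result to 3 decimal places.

Posterior mean ≈ 0.433

Observing 13 successes and 25 failures updates Beta(10.7, 6) by adding the success and failure counts to the two shape parameters: α = 10.7+13 = 23.7, β = 6+25 = 31.
E[θ | data] = 23.7/(23.7+31) = 0.433.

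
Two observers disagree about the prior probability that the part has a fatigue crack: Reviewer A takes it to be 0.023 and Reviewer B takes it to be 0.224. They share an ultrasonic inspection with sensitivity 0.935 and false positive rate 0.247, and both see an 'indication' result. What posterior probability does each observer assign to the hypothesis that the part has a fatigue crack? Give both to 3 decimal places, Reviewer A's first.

Reviewer A: 0.082; Reviewer B: 0.522

P('+'|H) = 0.935, P('+'|¬H) = 0.247.
Reviewer A: numerator 0.935·0.023 = 0.021505; evidence = 0.021505+0.247·0.977 = 0.26282; posterior = 0.082.
Reviewer B: numerator 0.935·0.224 = 0.20944; evidence = 0.20944+0.247·0.776 = 0.40111; posterior = 0.522.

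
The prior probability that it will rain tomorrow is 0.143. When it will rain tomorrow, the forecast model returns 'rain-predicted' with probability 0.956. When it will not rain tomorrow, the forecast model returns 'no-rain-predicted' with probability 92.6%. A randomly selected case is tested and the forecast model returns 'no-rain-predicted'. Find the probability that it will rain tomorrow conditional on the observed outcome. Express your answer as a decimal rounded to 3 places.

Let H be the event that it will rain tomorrow. P(H) = 0.143, so P(¬H) = 0.857. With E the 'no-rain-predicted' result, P(E|H) = 0.044 and P(E|¬H) = 0.926.
P(E) = 0.044·0.143 + 0.926·0.857 = 0.0062920 + 0.79358 = 0.79987.
By Bayes' theorem, P(H|E) = 0.0062920 / 0.79987 = 0.008.

P(H | E) ≈ 0.008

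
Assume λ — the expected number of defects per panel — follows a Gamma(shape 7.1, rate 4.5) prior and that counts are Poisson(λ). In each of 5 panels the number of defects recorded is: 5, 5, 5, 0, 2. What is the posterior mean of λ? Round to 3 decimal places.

Posterior mean ≈ 2.537

The Poisson likelihood adds the total count to the shape and the number of exposure periods to the rate. Here ∑xᵢ = 17 and n = 5, so shape 7.1→24.1 and rate 4.5→9.5.
E[λ | data] = 24.1/9.5 = 2.537.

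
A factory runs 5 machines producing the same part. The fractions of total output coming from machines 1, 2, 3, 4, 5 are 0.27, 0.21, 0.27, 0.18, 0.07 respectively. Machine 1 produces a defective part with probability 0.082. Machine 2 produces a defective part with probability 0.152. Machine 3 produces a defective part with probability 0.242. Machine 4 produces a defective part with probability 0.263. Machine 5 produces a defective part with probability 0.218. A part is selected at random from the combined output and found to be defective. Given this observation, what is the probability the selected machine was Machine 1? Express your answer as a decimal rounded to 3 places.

Posterior probability ≈ 0.122

Tabulate prior·likelihood by source: [1] prior 0.27, lik 0.082, product 0.02214; [2] prior 0.21, lik 0.152, product 0.03192; [3] prior 0.27, lik 0.242, product 0.06534; [4] prior 0.18, lik 0.263, product 0.04734; [5] prior 0.07, lik 0.218, product 0.01526.
Normalizing constant = 0.18200; the posterior for Machine 1 is its product over the sum, 0.02214/0.18200 = 0.122.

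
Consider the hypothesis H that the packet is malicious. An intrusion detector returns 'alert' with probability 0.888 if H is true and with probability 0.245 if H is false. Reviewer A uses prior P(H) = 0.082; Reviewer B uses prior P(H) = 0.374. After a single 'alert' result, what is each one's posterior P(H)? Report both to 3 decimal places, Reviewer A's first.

The likelihood ratio for an 'alert' result is 0.888/0.245 = 3.6245.
Reviewer A: prior odds 0.082/0.918 = 0.089325; posterior odds 0.32376; posterior probability 0.245.
Reviewer B: prior odds 0.374/0.626 = 0.59744; posterior odds 2.1654; posterior probability 0.684.

Reviewer A: 0.245; Reviewer B: 0.684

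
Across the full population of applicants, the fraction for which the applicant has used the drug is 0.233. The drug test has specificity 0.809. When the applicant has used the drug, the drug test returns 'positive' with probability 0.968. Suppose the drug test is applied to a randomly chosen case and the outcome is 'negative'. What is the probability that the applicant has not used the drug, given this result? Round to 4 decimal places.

Write H for 'the applicant has used the drug'. Prior odds H:¬H = 0.233/0.767 = 0.30378. For the 'negative' outcome, the likelihood ratio is 0.032/0.809 = 0.039555.
Posterior odds = 0.30378 × 0.039555 = 0.012016, so P(H|E) = 0.012016/(1+0.012016) = 0.0119. Then P(¬H|E) = 1 − 0.0119 = 0.9881.

P(¬H | E) ≈ 0.9881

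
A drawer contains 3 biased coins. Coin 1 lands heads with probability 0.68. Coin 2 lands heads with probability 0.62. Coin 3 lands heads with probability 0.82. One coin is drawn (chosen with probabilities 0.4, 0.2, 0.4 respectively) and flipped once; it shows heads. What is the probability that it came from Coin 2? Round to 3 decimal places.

Tabulate prior·likelihood by source: [1] prior 0.4, lik 0.68, product 0.2720; [2] prior 0.2, lik 0.62, product 0.1240; [3] prior 0.4, lik 0.82, product 0.3280.
Normalizing constant = 0.72400; the posterior for Coin 2 is its product over the sum, 0.1240/0.72400 = 0.171.

Posterior probability ≈ 0.171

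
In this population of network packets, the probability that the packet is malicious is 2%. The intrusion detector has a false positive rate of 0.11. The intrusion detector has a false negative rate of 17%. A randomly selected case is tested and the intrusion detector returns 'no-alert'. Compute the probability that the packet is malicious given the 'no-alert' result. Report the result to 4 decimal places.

P(H | E) ≈ 0.0039

Write H for 'the packet is malicious'. Prior odds H:¬H = 0.02/0.98 = 0.020408. For the 'no-alert' outcome, the likelihood ratio is 0.17/0.89 = 0.19101.
Posterior odds = 0.020408 × 0.19101 = 0.0038982, so P(H|E) = 0.0038982/(1+0.0038982) = 0.0039.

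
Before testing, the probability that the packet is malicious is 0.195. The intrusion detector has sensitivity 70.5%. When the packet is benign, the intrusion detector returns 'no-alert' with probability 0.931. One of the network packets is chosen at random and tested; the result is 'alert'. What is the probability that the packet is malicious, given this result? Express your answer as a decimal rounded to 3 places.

P(H | E) ≈ 0.712

Write H for 'the packet is malicious'. Prior odds H:¬H = 0.195/0.805 = 0.24224. For the 'alert' outcome, the likelihood ratio is 0.705/0.069 = 10.217.
Posterior odds = 0.24224 × 10.217 = 2.4750, so P(H|E) = 2.4750/(1+2.4750) = 0.712.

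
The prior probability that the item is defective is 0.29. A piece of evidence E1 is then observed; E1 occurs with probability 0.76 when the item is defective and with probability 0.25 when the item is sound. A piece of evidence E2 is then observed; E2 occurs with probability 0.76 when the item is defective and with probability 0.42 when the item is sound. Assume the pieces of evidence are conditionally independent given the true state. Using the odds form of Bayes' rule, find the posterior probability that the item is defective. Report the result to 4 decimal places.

Prior odds = 0.29/(1−0.29) = 0.40845.
Likelihood ratio for E1 = 0.76/0.25 = 3.0400.
Likelihood ratio for E2 = 0.76/0.42 = 1.8095.
Posterior odds = prior odds × LR₁ × LR₂ = 2.2469.
Posterior probability = odds/(1+odds) = 2.2469/3.2469 = 0.6920.

Posterior probability ≈ 0.6920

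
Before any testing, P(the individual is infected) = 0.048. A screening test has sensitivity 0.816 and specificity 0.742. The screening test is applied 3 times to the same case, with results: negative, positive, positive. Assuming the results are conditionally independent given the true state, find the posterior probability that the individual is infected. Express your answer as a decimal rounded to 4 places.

Let H be the event that the individual is infected; start with P(H) = 0.048. P('positive'|H) = 0.816, P('positive'|¬H) = 0.258.
Update on result 1 ('negative'): P(H) ← 0.184·0.0480 / (0.184·0.0480 + 0.742·0.9520) = 0.0088320/0.71522 = 0.0123.
Update on result 2 ('positive'): P(H) ← 0.816·0.0123 / (0.816·0.0123 + 0.258·0.9877) = 0.010077/0.26489 = 0.0380.
Update on result 3 ('positive'): P(H) ← 0.816·0.0380 / (0.816·0.0380 + 0.258·0.9620) = 0.031041/0.27923 = 0.1112.

Posterior P(H) ≈ 0.1112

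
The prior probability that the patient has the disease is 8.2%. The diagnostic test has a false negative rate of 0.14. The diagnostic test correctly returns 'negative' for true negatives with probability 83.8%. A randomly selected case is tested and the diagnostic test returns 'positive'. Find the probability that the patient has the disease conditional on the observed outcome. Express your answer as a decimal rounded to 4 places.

Let H be the event that the patient has the disease. P(H) = 0.082, so P(¬H) = 0.918. With E the 'positive' result, P(E|H) = 0.86 and P(E|¬H) = 0.162.
P(E) = 0.86·0.082 + 0.162·0.918 = 0.070520 + 0.14872 = 0.21924.
By Bayes' theorem, P(H|E) = 0.070520 / 0.21924 = 0.3217.

P(H | E) ≈ 0.3217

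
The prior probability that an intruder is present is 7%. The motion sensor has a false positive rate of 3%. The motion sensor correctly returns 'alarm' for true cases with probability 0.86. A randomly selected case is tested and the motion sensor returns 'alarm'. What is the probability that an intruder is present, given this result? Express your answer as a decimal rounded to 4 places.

P(H | E) ≈ 0.6833

Let H be the event that an intruder is present. P(H) = 0.07, so P(¬H) = 0.93. With E the 'alarm' result, P(E|H) = 0.86 and P(E|¬H) = 0.03.
P(E) = 0.86·0.07 + 0.03·0.93 = 0.060200 + 0.027900 = 0.088100.
By Bayes' theorem, P(H|E) = 0.060200 / 0.088100 = 0.6833.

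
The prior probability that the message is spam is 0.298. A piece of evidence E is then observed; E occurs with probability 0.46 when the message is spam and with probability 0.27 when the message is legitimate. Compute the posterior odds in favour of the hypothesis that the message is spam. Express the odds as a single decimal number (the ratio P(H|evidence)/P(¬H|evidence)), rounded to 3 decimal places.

Prior odds = 0.298/(1−0.298) = 0.42450. In log-odds, ln(0.42450) = -0.85684.
Add log likelihood ratio: ln(1.7037) = 0.53280.
Posterior log-odds = -0.32404, so posterior odds = exp(-0.32404) = 0.72322.

Posterior odds ≈ 0.723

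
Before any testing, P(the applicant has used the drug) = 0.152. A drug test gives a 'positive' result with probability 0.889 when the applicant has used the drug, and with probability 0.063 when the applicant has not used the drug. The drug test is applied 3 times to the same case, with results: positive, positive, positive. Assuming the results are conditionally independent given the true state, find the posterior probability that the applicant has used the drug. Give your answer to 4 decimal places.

Let H be the event that the applicant has used the drug; start with P(H) = 0.152. P('positive'|H) = 0.889, P('positive'|¬H) = 0.063.
Update on result 1 ('positive'): P(H) ← 0.889·0.1520 / (0.889·0.1520 + 0.063·0.8480) = 0.13513/0.18855 = 0.7167.
Update on result 2 ('positive'): P(H) ← 0.889·0.7167 / (0.889·0.7167 + 0.063·0.2833) = 0.63711/0.65496 = 0.9727.
Update on result 3 ('positive'): P(H) ← 0.889·0.9727 / (0.889·0.9727 + 0.063·0.0273) = 0.86477/0.86649 = 0.9980.

Posterior P(H) ≈ 0.9980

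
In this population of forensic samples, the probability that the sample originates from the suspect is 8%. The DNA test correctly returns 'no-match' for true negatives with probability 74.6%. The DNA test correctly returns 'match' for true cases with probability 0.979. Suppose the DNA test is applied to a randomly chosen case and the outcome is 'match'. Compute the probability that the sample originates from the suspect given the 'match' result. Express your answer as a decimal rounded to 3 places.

P(H | E) ≈ 0.251

Write H for 'the sample originates from the suspect'. Prior odds H:¬H = 0.08/0.92 = 0.086957. For the 'match' outcome, the likelihood ratio is 0.979/0.254 = 3.8543.
Posterior odds = 0.086957 × 3.8543 = 0.33516, so P(H|E) = 0.33516/(1+0.33516) = 0.251.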